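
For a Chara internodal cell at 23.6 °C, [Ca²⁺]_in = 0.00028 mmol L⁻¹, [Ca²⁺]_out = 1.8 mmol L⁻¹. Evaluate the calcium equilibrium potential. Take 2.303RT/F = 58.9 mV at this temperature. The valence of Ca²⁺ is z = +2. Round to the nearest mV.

E = (58.9/z) · log₁₀([Ca²⁺]_out/[Ca²⁺]_in) with z = +2.
= (58.9/2) · log₁₀(1.8/0.00028) = 29.45 · log₁₀(6429)
= 29.45 · (3.8081) = 112.15 mV

112 mV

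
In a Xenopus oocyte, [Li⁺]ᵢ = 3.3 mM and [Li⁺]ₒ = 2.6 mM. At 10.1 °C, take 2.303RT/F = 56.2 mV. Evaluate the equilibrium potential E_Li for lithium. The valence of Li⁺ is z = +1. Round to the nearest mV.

E = (56.2/z) · log₁₀([Li⁺]_out/[Li⁺]_in) with z = +1.
= (56.2/1) · log₁₀(2.6/3.3) = 56.20 · log₁₀(0.7879)
= 56.20 · (-0.1035) = -5.82 mV

-6 mV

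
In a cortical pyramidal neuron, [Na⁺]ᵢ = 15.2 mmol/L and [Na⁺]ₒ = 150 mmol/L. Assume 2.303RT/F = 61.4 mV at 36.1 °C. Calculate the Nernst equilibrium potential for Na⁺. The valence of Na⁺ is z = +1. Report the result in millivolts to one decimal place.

E = (61.4/z) · log₁₀([Na⁺]_out/[Na⁺]_in) with z = +1.
= (61.4/1) · log₁₀(150/15.2) = 61.40 · log₁₀(9.868)
= 61.40 · (0.9942) = 61.05 mV

61.0 mV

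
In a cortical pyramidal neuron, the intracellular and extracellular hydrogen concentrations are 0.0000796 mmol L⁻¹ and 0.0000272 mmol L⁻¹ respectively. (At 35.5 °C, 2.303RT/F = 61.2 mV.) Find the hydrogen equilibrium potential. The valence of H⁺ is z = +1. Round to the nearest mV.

-29 mV

E = (61.2/z) · log₁₀([H⁺]_out/[H⁺]_in) with z = +1.
= (61.2/1) · log₁₀(0.0000272/0.0000796) = 61.20 · log₁₀(0.3417)
= 61.20 · (-0.4663) = -28.54 mV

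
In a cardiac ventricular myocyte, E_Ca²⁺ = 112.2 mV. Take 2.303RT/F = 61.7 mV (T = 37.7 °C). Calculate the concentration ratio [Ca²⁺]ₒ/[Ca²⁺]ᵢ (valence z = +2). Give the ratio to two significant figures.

log₁₀([out]/[in]) = E·z/(61.7) = 112.2 × 2 / 61.7 = 3.6370
[out]/[in] = 10^(3.6370) = 4335

4300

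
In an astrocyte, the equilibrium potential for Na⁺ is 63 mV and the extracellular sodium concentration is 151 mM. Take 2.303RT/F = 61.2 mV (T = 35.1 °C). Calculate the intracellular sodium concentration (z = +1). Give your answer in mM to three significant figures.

Nernst: E = (61.2/1) · log₁₀([out]/[in]), so log₁₀([out]/[in]) = 63.0 × 1 / 61.2 = 1.0294.
[out]/[in] = 10^(1.0294) = 10.7.
[in] = 151 / 10.7 = 14.11 mM.

14.1 mM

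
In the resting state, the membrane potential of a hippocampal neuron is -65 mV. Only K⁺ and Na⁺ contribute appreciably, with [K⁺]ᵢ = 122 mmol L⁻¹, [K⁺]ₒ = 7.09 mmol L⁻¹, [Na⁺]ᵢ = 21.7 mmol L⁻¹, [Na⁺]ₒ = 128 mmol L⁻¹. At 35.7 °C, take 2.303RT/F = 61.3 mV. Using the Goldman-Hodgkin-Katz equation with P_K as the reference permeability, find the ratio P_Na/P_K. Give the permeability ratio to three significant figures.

0.0280

Let α = P_Na/P_K. GHK: Vm = 61.3·log₁₀[(Kₒ + α·Naₒ)/(Kᵢ + α·Naᵢ)].
10^(Vm/61.3) = 10^(-65.0/61.3) = 0.087024
So 0.087024·(Kᵢ + α·Naᵢ) = Kₒ + α·Naₒ → α = (0.087024·122.0 − 7.09) / (128.0 − 0.087024·21.7)
α = (10.62 − 7.09) / (128.0 − 1.888) = 3.527/126.1 = 0.02797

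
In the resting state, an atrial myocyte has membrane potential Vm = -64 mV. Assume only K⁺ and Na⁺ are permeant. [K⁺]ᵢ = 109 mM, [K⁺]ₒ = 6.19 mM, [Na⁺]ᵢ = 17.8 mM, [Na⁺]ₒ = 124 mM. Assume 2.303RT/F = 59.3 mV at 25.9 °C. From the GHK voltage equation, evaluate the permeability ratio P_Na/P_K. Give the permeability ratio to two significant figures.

Let α = P_Na/P_K. GHK: Vm = 59.3·log₁₀[(Kₒ + α·Naₒ)/(Kᵢ + α·Naᵢ)].
10^(Vm/59.3) = 10^(-64.0/59.3) = 0.083319
So 0.083319·(Kᵢ + α·Naᵢ) = Kₒ + α·Naₒ → α = (0.083319·109.0 − 6.19) / (124.0 − 0.083319·17.8)
α = (9.082 − 6.19) / (124.0 − 1.483) = 2.892/122.5 = 0.0236

0.024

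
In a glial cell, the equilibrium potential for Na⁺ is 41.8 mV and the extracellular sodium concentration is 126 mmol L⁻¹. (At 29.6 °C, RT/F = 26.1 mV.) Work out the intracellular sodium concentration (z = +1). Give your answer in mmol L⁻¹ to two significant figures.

Nernst: E = (26.1/1) · ln([out]/[in]), so ln([out]/[in]) = 41.8 × 1 / 26.1 = 1.6015.
[out]/[in] = e^(1.6015) = 4.961.
[in] = 126 / 4.961 = 25.4 mmol L⁻¹.

25 mmol L⁻¹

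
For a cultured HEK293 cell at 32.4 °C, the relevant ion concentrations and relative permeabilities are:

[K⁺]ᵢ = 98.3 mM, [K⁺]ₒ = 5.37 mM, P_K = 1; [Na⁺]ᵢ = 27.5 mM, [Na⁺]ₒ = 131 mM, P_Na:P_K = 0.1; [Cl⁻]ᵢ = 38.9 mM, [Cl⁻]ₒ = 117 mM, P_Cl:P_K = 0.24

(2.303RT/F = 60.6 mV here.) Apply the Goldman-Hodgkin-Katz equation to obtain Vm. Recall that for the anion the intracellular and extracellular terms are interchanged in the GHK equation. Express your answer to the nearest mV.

Vm = 60.6 · log₁₀[(Σ P·[cation]ₒ + Σ P·[anion]ᵢ) / (Σ P·[cation]ᵢ + Σ P·[anion]ₒ)]
Numerator = 1×5.37 + 0.1×131 + 0.24×38.9 = 27.81
Denominator = 1×98.3 + 0.1×27.5 + 0.24×117 = 129.1
Vm = 60.6 · log₁₀(0.21533) = 60.6 × (-0.6669) = -40.41 mV

-40 mV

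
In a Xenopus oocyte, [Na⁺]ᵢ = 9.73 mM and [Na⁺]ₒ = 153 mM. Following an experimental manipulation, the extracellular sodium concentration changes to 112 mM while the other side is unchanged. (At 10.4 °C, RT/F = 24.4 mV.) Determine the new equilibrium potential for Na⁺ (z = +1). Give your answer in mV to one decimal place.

59.6 mV

After the shift: [Na⁺]_out = 112, [Na⁺]_in = 9.73 mM.
E_new = (24.4/1)·ln(112/9.73) = 24.40 · (2.4433) = 59.62 mV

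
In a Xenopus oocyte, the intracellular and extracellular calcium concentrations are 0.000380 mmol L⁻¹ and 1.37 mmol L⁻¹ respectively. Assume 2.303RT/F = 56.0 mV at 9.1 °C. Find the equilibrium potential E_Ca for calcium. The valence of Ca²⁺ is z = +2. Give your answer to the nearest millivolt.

100 mV

E = (56.0/z) · log₁₀([Ca²⁺]_out/[Ca²⁺]_in) with z = +2.
= (56.0/2) · log₁₀(1.37/0.000380) = 28.00 · log₁₀(3605)
= 28.00 · (3.5569) = 99.59 mV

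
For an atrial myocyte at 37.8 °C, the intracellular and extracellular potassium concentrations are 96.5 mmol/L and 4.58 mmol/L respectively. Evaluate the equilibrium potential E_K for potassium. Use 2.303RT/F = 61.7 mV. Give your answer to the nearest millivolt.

-82 mV

E = (61.7/z) · log₁₀([K⁺]_out/[K⁺]_in) with z = +1.
= (61.7/1) · log₁₀(4.58/96.5) = 61.70 · log₁₀(0.04746)
= 61.70 · (-1.3237) = -81.67 mV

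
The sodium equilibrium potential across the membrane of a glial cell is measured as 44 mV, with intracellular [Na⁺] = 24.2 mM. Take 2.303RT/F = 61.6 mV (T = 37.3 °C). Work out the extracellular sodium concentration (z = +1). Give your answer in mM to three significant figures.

125 mM

Nernst: E = (61.6/1) · log₁₀([out]/[in]), so log₁₀([out]/[in]) = 44.0 × 1 / 61.6 = 0.7143.
[out]/[in] = 10^(0.7143) = 5.179.
[out] = 5.179 × 24.2 = 125.3 mM.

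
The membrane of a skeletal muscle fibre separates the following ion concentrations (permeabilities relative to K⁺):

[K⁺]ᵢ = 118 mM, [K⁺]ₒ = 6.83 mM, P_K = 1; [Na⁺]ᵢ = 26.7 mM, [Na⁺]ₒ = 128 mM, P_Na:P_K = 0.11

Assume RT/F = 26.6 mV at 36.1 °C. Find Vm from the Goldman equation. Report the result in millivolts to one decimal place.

Vm = 26.6 · ln[(Σ P·[cation]ₒ + Σ P·[anion]ᵢ) / (Σ P·[cation]ᵢ + Σ P·[anion]ₒ)]
Numerator = 1×6.83 + 0.11×128 = 20.91
Denominator = 1×118 + 0.11×26.7 = 120.9
Vm = 26.6 · ln(0.1729) = 26.6 × (-1.7550) = -46.68 mV

-46.7 mV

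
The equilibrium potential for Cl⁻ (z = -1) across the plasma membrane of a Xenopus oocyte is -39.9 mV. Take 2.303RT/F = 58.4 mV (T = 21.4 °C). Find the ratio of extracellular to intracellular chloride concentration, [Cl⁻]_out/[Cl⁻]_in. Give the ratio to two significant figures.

log₁₀([out]/[in]) = E·z/(58.4) = -39.9 × -1 / 58.4 = 0.6832
[out]/[in] = 10^(0.6832) = 4.822

4.8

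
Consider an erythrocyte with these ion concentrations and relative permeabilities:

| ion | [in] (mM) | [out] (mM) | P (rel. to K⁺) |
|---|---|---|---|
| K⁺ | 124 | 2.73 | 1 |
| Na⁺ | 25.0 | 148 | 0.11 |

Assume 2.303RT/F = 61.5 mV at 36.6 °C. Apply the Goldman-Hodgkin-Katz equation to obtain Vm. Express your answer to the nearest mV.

-51 mV

Vm = 61.5 · log₁₀[(Σ P·[cation]ₒ + Σ P·[anion]ᵢ) / (Σ P·[cation]ᵢ + Σ P·[anion]ₒ)]
Numerator = 1×2.73 + 0.11×148 = 19.01
Denominator = 1×124 + 0.11×25.0 = 126.8
Vm = 61.5 · log₁₀(0.14998) = 61.5 × (-0.8240) = -50.67 mV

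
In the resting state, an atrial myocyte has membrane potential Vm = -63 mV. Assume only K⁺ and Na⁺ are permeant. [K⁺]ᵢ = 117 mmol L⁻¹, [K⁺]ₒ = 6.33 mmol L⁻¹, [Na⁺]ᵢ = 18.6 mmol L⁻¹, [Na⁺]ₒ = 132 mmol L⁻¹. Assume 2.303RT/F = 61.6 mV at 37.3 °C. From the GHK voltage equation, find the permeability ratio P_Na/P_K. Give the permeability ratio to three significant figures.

0.0367

Let α = P_Na/P_K. GHK: Vm = 61.6·log₁₀[(Kₒ + α·Naₒ)/(Kᵢ + α·Naᵢ)].
10^(Vm/61.6) = 10^(-63.0/61.6) = 0.094901
So 0.094901·(Kᵢ + α·Naᵢ) = Kₒ + α·Naₒ → α = (0.094901·117.0 − 6.33) / (132.0 − 0.094901·18.6)
α = (11.1 − 6.33) / (132.0 − 1.765) = 4.773/130.2 = 0.03665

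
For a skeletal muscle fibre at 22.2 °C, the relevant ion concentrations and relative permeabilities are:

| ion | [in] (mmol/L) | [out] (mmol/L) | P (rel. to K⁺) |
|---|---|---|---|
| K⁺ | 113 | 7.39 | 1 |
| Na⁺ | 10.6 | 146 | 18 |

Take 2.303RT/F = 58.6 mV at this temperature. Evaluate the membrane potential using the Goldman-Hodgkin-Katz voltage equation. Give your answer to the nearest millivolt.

55 mV

Vm = 58.6 · log₁₀[(Σ P·[cation]ₒ + Σ P·[anion]ᵢ) / (Σ P·[cation]ᵢ + Σ P·[anion]ₒ)]
Numerator = 1×7.39 + 18×146 = 2635
Denominator = 1×113 + 18×10.6 = 303.8
Vm = 58.6 · log₁₀(8.6748) = 58.6 × (0.9383) = 54.98 mV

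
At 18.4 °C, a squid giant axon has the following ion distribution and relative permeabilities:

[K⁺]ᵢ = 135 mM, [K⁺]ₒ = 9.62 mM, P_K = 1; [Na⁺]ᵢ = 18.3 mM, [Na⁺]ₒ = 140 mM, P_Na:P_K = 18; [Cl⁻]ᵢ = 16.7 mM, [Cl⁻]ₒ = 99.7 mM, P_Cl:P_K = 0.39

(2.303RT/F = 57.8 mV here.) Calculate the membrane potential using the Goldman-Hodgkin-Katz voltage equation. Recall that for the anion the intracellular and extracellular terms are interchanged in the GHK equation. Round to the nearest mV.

41 mV

Vm = 57.8 · log₁₀[(Σ P·[cation]ₒ + Σ P·[anion]ᵢ) / (Σ P·[cation]ᵢ + Σ P·[anion]ₒ)]
Numerator = 1×9.62 + 18×140 + 0.39×16.7 = 2536
Denominator = 1×135 + 18×18.3 + 0.39×99.7 = 503.3
Vm = 57.8 · log₁₀(5.0392) = 57.8 × (0.7024) = 40.60 mV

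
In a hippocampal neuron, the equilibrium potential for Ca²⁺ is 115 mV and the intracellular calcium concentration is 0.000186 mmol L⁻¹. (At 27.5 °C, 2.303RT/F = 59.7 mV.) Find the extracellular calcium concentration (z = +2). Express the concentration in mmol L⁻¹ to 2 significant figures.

1.3 mmol L⁻¹

Nernst: E = (59.7/2) · log₁₀([out]/[in]), so log₁₀([out]/[in]) = 115.0 × 2 / 59.7 = 3.8526.
[out]/[in] = 10^(3.8526) = 7122.
[out] = 7122 × 0.000186 = 1.325 mmol L⁻¹.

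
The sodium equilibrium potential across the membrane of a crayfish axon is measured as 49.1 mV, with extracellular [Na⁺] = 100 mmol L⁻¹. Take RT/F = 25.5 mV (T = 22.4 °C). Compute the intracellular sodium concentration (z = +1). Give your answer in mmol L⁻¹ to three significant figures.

Nernst: E = (25.5/1) · ln([out]/[in]), so ln([out]/[in]) = 49.1 × 1 / 25.5 = 1.9255.
[out]/[in] = e^(1.9255) = 6.859.
[in] = 100 / 6.859 = 14.58 mmol L⁻¹.

14.6 mmol L⁻¹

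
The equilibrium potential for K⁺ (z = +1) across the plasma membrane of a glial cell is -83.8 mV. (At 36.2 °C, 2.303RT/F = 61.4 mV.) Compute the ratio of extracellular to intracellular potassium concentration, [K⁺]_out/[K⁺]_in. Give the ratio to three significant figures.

0.0432

log₁₀([out]/[in]) = E·z/(61.4) = -83.8 × 1 / 61.4 = -1.3648
[out]/[in] = 10^(-1.3648) = 0.04317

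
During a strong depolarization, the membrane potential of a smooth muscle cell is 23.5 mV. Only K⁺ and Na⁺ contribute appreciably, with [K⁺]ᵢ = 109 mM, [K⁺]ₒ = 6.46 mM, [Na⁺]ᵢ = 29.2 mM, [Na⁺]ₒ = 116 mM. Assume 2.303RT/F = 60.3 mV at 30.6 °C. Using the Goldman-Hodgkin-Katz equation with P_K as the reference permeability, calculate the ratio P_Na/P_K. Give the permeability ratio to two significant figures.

5.9

Let α = P_Na/P_K. GHK: Vm = 60.3·log₁₀[(Kₒ + α·Naₒ)/(Kᵢ + α·Naᵢ)].
10^(Vm/60.3) = 10^(23.5/60.3) = 2.4531
So 2.4531·(Kᵢ + α·Naᵢ) = Kₒ + α·Naₒ → α = (2.4531·109.0 − 6.46) / (116.0 − 2.4531·29.2)
α = (267.4 − 6.46) / (116.0 − 71.63) = 260.9/44.37 = 5.881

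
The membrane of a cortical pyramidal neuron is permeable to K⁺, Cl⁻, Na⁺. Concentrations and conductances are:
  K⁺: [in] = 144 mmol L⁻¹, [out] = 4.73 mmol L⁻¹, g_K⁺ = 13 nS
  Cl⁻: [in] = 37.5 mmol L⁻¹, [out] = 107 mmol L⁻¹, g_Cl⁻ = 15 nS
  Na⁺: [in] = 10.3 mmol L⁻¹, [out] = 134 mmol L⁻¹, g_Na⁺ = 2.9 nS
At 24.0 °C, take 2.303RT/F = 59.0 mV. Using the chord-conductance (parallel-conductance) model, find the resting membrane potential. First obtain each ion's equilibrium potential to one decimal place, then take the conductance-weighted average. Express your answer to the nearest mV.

-44 mV

E_K⁺ = (59.0/1)·log₁₀(4.73/144) = -87.5 mV
E_Cl⁻ = (59.0/-1)·log₁₀(107/37.5) = -26.9 mV
E_Na⁺ = (59.0/1)·log₁₀(134/10.3) = 65.7 mV
Vm = (Σ gᵢEᵢ)/(Σ gᵢ) = (13·-87.5 + 15·-26.9 + 2.9·65.7) / (13 + 15 + 2.9)
= -1350.47 / 30.9 = -43.70 mV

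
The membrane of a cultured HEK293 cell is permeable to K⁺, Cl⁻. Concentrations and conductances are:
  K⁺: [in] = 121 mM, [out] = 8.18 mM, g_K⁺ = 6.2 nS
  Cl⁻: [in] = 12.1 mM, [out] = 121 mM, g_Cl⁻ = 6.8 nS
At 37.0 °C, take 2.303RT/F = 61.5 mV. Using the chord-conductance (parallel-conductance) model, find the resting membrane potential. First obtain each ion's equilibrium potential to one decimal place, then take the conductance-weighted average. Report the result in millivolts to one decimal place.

-66.5 mV

E_K⁺ = (61.5/1)·log₁₀(8.18/121) = -72.0 mV
E_Cl⁻ = (61.5/-1)·log₁₀(121/12.1) = -61.5 mV
Vm = (Σ gᵢEᵢ)/(Σ gᵢ) = (6.2·-72.0 + 6.8·-61.5) / (6.2 + 6.8)
= -864.60 / 13 = -66.51 mV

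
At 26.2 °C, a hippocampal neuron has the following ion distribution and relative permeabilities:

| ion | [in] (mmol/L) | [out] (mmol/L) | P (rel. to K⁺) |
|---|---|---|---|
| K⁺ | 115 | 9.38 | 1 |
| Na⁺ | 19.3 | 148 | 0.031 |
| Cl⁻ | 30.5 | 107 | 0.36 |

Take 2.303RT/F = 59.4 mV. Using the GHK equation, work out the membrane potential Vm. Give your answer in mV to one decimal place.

Vm = 59.4 · log₁₀[(Σ P·[cation]ₒ + Σ P·[anion]ᵢ) / (Σ P·[cation]ᵢ + Σ P·[anion]ₒ)]
Numerator = 1×9.38 + 0.031×148 + 0.36×30.5 = 24.95
Denominator = 1×115 + 0.031×19.3 + 0.36×107 = 154.1
Vm = 59.4 · log₁₀(0.16188) = 59.4 × (-0.7908) = -46.97 mV

-47.0 mV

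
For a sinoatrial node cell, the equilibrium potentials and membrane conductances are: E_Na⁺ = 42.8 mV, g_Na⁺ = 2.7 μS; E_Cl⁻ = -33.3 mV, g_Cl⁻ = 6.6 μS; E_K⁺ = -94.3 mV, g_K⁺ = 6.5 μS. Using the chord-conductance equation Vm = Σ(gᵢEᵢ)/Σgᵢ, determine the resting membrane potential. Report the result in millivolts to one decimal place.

-45.4 mV

Σ gᵢEᵢ = 2.7·(42.8) + 6.6·(-33.3) + 6.5·(-94.3) = -717.17
Σ gᵢ = 2.7 + 6.6 + 6.5 = 15.8
Vm = -717.17 / 15.8 = -45.39 mV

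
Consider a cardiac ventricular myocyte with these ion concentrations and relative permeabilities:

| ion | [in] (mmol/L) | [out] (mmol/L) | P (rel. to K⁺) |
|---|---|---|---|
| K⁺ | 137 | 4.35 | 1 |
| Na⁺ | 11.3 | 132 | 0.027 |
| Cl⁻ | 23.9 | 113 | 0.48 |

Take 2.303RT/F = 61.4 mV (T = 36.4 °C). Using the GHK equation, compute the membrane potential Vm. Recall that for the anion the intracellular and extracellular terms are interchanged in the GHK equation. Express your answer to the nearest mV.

-61 mV

Vm = 61.4 · log₁₀[(Σ P·[cation]ₒ + Σ P·[anion]ᵢ) / (Σ P·[cation]ᵢ + Σ P·[anion]ₒ)]
Numerator = 1×4.35 + 0.027×132 + 0.48×23.9 = 19.39
Denominator = 1×137 + 0.027×11.3 + 0.48×113 = 191.5
Vm = 61.4 · log₁₀(0.10121) = 61.4 × (-0.9948) = -61.08 mV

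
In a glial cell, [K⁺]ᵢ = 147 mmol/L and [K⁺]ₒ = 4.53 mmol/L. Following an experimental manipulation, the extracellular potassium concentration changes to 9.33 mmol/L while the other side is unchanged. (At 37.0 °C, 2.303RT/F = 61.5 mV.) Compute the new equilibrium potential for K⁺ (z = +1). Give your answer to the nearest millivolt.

After the shift: [K⁺]_out = 9.33, [K⁺]_in = 147 mmol/L.
E_new = (61.5/1)·log₁₀(9.33/147) = 61.50 · (-1.1974) = -73.64 mV

-74 mV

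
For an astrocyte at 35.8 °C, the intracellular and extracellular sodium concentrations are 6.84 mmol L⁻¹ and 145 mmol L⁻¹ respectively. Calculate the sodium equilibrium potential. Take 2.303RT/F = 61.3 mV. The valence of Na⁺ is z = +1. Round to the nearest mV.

E = (61.3/z) · log₁₀([Na⁺]_out/[Na⁺]_in) with z = +1.
= (61.3/1) · log₁₀(145/6.84) = 61.30 · log₁₀(21.2)
= 61.30 · (1.3263) = 81.30 mV

81 mV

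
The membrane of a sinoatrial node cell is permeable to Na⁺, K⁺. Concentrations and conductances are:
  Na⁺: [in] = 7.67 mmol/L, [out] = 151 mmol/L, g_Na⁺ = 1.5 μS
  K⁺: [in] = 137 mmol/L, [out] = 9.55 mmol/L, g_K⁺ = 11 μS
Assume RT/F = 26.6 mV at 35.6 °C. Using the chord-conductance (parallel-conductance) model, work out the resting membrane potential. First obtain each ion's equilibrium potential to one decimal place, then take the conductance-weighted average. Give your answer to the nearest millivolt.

E_Na⁺ = (26.6/1)·ln(151/7.67) = 79.3 mV
E_K⁺ = (26.6/1)·ln(9.55/137) = -70.8 mV
Vm = (Σ gᵢEᵢ)/(Σ gᵢ) = (1.5·79.3 + 11·-70.8) / (1.5 + 11)
= -659.85 / 12.5 = -52.79 mV

-53 mV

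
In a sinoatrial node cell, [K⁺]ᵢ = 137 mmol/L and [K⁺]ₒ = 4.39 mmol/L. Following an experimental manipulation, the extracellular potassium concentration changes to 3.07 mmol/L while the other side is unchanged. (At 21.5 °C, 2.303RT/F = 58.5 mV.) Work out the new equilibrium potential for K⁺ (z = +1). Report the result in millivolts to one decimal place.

-96.5 mV

After the shift: [K⁺]_out = 3.07, [K⁺]_in = 137 mmol/L.
E_new = (58.5/1)·log₁₀(3.07/137) = 58.50 · (-1.6496) = -96.50 mV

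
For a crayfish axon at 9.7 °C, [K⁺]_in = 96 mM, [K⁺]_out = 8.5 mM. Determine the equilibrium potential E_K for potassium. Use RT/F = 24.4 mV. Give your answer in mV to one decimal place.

E = (24.4/z) · ln([K⁺]_out/[K⁺]_in) with z = +1.
= (24.4/1) · ln(8.5/96) = 24.40 · ln(0.08854)
= 24.40 · (-2.4243) = -59.15 mV

-59.2 mV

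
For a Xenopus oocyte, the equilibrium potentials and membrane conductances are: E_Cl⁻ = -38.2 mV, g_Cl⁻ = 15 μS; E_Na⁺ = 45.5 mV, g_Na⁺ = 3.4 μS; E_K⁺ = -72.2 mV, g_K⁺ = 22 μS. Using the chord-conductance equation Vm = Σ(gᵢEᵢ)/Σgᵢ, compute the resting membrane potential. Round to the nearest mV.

-50 mV

Σ gᵢEᵢ = 15·(-38.2) + 3.4·(45.5) + 22·(-72.2) = -2006.70
Σ gᵢ = 15 + 3.4 + 22 = 40.4
Vm = -2006.70 / 40.4 = -49.67 mV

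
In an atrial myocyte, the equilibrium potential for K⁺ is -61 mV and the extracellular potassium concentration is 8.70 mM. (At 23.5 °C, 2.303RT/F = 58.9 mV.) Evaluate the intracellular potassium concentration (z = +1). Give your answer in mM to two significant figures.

94 mM

Nernst: E = (58.9/1) · log₁₀([out]/[in]), so log₁₀([out]/[in]) = -61.0 × 1 / 58.9 = -1.0357.
[out]/[in] = 10^(-1.0357) = 0.09212.
[in] = 8.70 / 0.09212 = 94.44 mM.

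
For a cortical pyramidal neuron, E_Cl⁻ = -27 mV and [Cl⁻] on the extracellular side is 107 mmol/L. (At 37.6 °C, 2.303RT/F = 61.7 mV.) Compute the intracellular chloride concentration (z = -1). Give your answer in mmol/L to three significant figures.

Nernst: E = (61.7/-1) · log₁₀([out]/[in]), so log₁₀([out]/[in]) = -27.0 × -1 / 61.7 = 0.4376.
[out]/[in] = 10^(0.4376) = 2.739.
[in] = 107 / 2.739 = 39.06 mmol/L.

39.1 mmol/L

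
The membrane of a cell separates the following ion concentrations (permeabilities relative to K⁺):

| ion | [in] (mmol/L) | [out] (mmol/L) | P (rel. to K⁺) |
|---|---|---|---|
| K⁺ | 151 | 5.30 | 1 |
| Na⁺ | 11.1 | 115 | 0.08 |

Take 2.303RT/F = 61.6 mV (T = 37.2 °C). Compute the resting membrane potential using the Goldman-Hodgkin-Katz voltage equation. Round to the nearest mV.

Vm = 61.6 · log₁₀[(Σ P·[cation]ₒ + Σ P·[anion]ᵢ) / (Σ P·[cation]ᵢ + Σ P·[anion]ₒ)]
Numerator = 1×5.30 + 0.08×115 = 14.5
Denominator = 1×151 + 0.08×11.1 = 151.9
Vm = 61.6 · log₁₀(0.095465) = 61.6 × (-1.0202) = -62.84 mV

-63 mV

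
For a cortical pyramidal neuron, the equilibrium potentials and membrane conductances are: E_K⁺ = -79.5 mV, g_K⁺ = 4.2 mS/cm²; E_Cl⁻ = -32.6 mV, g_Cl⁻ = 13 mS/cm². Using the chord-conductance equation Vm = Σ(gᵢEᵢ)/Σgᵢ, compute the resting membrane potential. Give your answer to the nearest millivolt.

-44 mV

Σ gᵢEᵢ = 4.2·(-79.5) + 13·(-32.6) = -757.70
Σ gᵢ = 4.2 + 13 = 17.2
Vm = -757.70 / 17.2 = -44.05 mV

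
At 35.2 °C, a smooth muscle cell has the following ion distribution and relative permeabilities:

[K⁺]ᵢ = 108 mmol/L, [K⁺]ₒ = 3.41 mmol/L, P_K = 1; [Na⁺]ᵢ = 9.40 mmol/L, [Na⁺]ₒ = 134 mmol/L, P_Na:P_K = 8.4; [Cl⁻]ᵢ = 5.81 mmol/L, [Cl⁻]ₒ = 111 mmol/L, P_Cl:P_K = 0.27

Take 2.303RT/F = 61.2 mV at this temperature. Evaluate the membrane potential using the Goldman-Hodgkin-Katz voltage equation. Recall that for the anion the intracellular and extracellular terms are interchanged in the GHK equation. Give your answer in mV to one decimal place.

Vm = 61.2 · log₁₀[(Σ P·[cation]ₒ + Σ P·[anion]ᵢ) / (Σ P·[cation]ᵢ + Σ P·[anion]ₒ)]
Numerator = 1×3.41 + 8.4×134 + 0.27×5.81 = 1131
Denominator = 1×108 + 8.4×9.40 + 0.27×111 = 216.9
Vm = 61.2 · log₁₀(5.2117) = 61.2 × (0.7170) = 43.88 mV

43.9 mV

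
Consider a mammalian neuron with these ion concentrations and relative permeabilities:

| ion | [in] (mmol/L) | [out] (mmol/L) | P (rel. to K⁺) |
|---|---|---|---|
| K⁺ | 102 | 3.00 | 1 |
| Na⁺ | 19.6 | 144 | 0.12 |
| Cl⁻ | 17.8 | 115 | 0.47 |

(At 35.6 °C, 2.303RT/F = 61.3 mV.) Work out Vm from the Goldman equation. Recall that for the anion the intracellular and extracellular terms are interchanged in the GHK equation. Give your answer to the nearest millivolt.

-46 mV

Vm = 61.3 · log₁₀[(Σ P·[cation]ₒ + Σ P·[anion]ᵢ) / (Σ P·[cation]ᵢ + Σ P·[anion]ₒ)]
Numerator = 1×3.00 + 0.12×144 + 0.47×17.8 = 28.65
Denominator = 1×102 + 0.12×19.6 + 0.47×115 = 158.4
Vm = 61.3 · log₁₀(0.18084) = 61.3 × (-0.7427) = -45.53 mV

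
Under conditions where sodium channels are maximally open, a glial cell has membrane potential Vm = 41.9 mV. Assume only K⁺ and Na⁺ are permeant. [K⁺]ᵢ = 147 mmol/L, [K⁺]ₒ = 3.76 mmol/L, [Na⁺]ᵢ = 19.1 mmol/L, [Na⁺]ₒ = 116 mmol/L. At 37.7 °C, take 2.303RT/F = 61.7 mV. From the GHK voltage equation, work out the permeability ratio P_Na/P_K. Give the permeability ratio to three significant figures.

28.2

Let α = P_Na/P_K. GHK: Vm = 61.7·log₁₀[(Kₒ + α·Naₒ)/(Kᵢ + α·Naᵢ)].
10^(Vm/61.7) = 10^(41.9/61.7) = 4.7763
So 4.7763·(Kᵢ + α·Naᵢ) = Kₒ + α·Naₒ → α = (4.7763·147.0 − 3.76) / (116.0 − 4.7763·19.1)
α = (702.1 − 3.76) / (116.0 − 91.23) = 698.4/24.77 = 28.19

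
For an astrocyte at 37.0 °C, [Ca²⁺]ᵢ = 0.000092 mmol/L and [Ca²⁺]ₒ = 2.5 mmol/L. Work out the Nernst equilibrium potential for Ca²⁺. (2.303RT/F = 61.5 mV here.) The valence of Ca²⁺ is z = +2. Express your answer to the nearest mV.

136 mV

E = (61.5/z) · log₁₀([Ca²⁺]_out/[Ca²⁺]_in) with z = +2.
= (61.5/2) · log₁₀(2.5/0.000092) = 30.75 · log₁₀(2.717e+04)
= 30.75 · (4.4342) = 136.35 mV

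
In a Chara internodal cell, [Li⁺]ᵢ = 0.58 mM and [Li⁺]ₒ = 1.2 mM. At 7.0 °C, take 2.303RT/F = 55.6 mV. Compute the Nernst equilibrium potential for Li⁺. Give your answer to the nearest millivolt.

18 mV

E = (55.6/z) · log₁₀([Li⁺]_out/[Li⁺]_in) with z = +1.
= (55.6/1) · log₁₀(1.2/0.58) = 55.60 · log₁₀(2.069)
= 55.60 · (0.3158) = 17.56 mV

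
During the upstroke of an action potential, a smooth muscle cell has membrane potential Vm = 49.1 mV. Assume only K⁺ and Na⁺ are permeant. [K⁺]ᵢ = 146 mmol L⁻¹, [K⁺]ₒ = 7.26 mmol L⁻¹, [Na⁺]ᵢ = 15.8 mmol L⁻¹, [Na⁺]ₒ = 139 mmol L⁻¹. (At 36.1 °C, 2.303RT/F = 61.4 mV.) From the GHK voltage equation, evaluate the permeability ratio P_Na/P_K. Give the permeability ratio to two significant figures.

23

Let α = P_Na/P_K. GHK: Vm = 61.4·log₁₀[(Kₒ + α·Naₒ)/(Kᵢ + α·Naᵢ)].
10^(Vm/61.4) = 10^(49.1/61.4) = 6.3048
So 6.3048·(Kᵢ + α·Naᵢ) = Kₒ + α·Naₒ → α = (6.3048·146.0 − 7.26) / (139.0 − 6.3048·15.8)
α = (920.5 − 7.26) / (139.0 − 99.62) = 913.2/39.38 = 23.19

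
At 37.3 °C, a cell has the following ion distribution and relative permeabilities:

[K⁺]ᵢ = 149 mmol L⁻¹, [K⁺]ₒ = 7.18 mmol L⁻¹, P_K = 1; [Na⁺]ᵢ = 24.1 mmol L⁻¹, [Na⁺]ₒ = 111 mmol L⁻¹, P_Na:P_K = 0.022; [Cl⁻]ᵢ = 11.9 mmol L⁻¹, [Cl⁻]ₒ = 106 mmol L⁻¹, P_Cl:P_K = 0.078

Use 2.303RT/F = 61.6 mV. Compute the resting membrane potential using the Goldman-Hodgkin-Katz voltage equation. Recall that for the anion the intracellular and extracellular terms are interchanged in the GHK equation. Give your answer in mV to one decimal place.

Vm = 61.6 · log₁₀[(Σ P·[cation]ₒ + Σ P·[anion]ᵢ) / (Σ P·[cation]ᵢ + Σ P·[anion]ₒ)]
Numerator = 1×7.18 + 0.022×111 + 0.078×11.9 = 10.55
Denominator = 1×149 + 0.022×24.1 + 0.078×106 = 157.8
Vm = 61.6 · log₁₀(0.066859) = 61.6 × (-1.1748) = -72.37 mV

-72.4 mV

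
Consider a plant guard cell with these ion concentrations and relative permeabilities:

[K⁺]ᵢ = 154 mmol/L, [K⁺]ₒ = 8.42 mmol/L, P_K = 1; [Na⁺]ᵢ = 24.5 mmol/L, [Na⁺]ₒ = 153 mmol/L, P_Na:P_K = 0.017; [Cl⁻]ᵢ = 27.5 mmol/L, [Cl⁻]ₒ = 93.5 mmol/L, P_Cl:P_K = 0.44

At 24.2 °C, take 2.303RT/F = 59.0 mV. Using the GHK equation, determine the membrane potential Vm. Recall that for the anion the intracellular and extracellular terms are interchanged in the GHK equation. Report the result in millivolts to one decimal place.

Vm = 59.0 · log₁₀[(Σ P·[cation]ₒ + Σ P·[anion]ᵢ) / (Σ P·[cation]ᵢ + Σ P·[anion]ₒ)]
Numerator = 1×8.42 + 0.017×153 + 0.44×27.5 = 23.12
Denominator = 1×154 + 0.017×24.5 + 0.44×93.5 = 195.6
Vm = 59.0 · log₁₀(0.11823) = 59.0 × (-0.9273) = -54.71 mV

-54.7 mV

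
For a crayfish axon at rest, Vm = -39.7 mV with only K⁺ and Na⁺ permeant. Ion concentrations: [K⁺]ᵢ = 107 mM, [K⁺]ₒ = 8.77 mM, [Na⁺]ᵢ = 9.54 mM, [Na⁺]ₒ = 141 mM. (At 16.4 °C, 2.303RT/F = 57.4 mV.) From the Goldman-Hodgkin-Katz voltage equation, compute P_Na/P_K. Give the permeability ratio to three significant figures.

0.0934

Let α = P_Na/P_K. GHK: Vm = 57.4·log₁₀[(Kₒ + α·Naₒ)/(Kᵢ + α·Naᵢ)].
10^(Vm/57.4) = 10^(-39.7/57.4) = 0.20341
So 0.20341·(Kᵢ + α·Naᵢ) = Kₒ + α·Naₒ → α = (0.20341·107.0 − 8.77) / (141.0 − 0.20341·9.54)
α = (21.76 − 8.77) / (141.0 − 1.94) = 12.99/139.1 = 0.09344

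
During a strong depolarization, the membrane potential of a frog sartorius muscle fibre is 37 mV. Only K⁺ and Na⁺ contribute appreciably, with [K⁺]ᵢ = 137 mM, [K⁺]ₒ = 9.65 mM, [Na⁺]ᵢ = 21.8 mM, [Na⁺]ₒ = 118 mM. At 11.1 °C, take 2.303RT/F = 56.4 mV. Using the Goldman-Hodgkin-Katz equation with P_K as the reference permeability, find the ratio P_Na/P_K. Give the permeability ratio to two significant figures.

32

Let α = P_Na/P_K. GHK: Vm = 56.4·log₁₀[(Kₒ + α·Naₒ)/(Kᵢ + α·Naᵢ)].
10^(Vm/56.4) = 10^(37.0/56.4) = 4.5293
So 4.5293·(Kᵢ + α·Naᵢ) = Kₒ + α·Naₒ → α = (4.5293·137.0 − 9.65) / (118.0 − 4.5293·21.8)
α = (620.5 − 9.65) / (118.0 − 98.74) = 610.9/19.26 = 31.71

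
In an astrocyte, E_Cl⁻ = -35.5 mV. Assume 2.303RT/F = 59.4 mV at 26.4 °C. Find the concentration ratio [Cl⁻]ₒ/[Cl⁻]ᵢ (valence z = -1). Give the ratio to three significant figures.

3.96

log₁₀([out]/[in]) = E·z/(59.4) = -35.5 × -1 / 59.4 = 0.5976
[out]/[in] = 10^(0.5976) = 3.96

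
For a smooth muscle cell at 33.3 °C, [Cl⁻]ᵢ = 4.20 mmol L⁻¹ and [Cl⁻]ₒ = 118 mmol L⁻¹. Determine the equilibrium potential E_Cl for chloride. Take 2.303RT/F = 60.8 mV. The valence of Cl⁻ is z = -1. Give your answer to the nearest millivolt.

E = (60.8/z) · log₁₀([Cl⁻]_out/[Cl⁻]_in) with z = -1.
For an anion, dividing by z = -1 reverses the sign.
= (60.8/-1) · log₁₀(118/4.20) = -60.80 · log₁₀(28.1)
= -60.80 · (1.4486) = -88.08 mV

-88 mV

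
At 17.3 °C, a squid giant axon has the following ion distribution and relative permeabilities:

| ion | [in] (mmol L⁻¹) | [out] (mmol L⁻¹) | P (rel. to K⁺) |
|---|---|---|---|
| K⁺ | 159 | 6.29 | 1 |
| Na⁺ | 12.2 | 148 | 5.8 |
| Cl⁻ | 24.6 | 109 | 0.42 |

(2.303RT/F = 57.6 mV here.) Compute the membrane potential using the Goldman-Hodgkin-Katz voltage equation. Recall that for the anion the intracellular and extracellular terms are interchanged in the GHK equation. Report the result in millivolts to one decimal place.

Vm = 57.6 · log₁₀[(Σ P·[cation]ₒ + Σ P·[anion]ᵢ) / (Σ P·[cation]ᵢ + Σ P·[anion]ₒ)]
Numerator = 1×6.29 + 5.8×148 + 0.42×24.6 = 875
Denominator = 1×159 + 5.8×12.2 + 0.42×109 = 275.5
Vm = 57.6 · log₁₀(3.1757) = 57.6 × (0.5018) = 28.91 mV

28.9 mV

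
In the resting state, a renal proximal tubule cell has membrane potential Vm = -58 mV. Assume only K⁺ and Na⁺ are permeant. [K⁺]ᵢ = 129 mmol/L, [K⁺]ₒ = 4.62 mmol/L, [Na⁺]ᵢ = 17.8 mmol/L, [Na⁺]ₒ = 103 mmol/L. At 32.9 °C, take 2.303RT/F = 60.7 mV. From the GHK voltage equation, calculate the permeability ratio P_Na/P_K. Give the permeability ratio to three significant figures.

Let α = P_Na/P_K. GHK: Vm = 60.7·log₁₀[(Kₒ + α·Naₒ)/(Kᵢ + α·Naᵢ)].
10^(Vm/60.7) = 10^(-58.0/60.7) = 0.11079
So 0.11079·(Kᵢ + α·Naᵢ) = Kₒ + α·Naₒ → α = (0.11079·129.0 − 4.62) / (103.0 − 0.11079·17.8)
α = (14.29 − 4.62) / (103.0 − 1.972) = 9.671/101 = 0.09573

0.0957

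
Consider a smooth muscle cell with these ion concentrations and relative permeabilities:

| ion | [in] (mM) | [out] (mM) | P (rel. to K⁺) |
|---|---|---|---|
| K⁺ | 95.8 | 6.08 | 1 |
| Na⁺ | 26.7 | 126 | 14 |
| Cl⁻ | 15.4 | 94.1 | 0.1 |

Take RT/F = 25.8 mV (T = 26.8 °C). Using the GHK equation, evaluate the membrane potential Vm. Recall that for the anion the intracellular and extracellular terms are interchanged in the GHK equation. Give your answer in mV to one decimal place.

Vm = 25.8 · ln[(Σ P·[cation]ₒ + Σ P·[anion]ᵢ) / (Σ P·[cation]ᵢ + Σ P·[anion]ₒ)]
Numerator = 1×6.08 + 14×126 + 0.1×15.4 = 1772
Denominator = 1×95.8 + 14×26.7 + 0.1×94.1 = 479
Vm = 25.8 · ln(3.6985) = 25.8 × (1.3079) = 33.74 mV

33.7 mV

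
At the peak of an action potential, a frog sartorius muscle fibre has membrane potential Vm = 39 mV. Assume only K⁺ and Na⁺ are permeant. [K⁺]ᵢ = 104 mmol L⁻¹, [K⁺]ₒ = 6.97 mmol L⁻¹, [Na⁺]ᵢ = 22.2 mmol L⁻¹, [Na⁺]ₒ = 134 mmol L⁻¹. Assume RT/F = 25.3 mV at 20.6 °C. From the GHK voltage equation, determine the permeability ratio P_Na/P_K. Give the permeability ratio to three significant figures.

Let α = P_Na/P_K. GHK: Vm = 25.3·ln[(Kₒ + α·Naₒ)/(Kᵢ + α·Naᵢ)].
e^(Vm/25.3) = e^(39.0/25.3) = 4.6716
So 4.6716·(Kᵢ + α·Naᵢ) = Kₒ + α·Naₒ → α = (4.6716·104.0 − 6.97) / (134.0 − 4.6716·22.2)
α = (485.8 − 6.97) / (134.0 − 103.7) = 478.9/30.29 = 15.81

15.8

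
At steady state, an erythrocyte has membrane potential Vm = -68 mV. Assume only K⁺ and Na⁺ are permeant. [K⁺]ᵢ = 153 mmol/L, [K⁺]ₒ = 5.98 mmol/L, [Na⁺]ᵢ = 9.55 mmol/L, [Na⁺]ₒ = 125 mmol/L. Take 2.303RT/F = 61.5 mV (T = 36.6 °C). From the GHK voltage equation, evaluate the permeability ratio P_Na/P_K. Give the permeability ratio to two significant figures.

0.048

Let α = P_Na/P_K. GHK: Vm = 61.5·log₁₀[(Kₒ + α·Naₒ)/(Kᵢ + α·Naᵢ)].
10^(Vm/61.5) = 10^(-68.0/61.5) = 0.078399
So 0.078399·(Kᵢ + α·Naᵢ) = Kₒ + α·Naₒ → α = (0.078399·153.0 − 5.98) / (125.0 − 0.078399·9.55)
α = (12 − 5.98) / (125.0 − 0.7487) = 6.015/124.3 = 0.04841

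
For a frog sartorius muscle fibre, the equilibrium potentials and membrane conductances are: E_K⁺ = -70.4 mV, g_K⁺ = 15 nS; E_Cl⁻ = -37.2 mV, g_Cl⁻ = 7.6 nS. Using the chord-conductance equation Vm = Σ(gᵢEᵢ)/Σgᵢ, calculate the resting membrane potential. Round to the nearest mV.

Σ gᵢEᵢ = 15·(-70.4) + 7.6·(-37.2) = -1338.72
Σ gᵢ = 15 + 7.6 = 22.6
Vm = -1338.72 / 22.6 = -59.24 mV

-59 mV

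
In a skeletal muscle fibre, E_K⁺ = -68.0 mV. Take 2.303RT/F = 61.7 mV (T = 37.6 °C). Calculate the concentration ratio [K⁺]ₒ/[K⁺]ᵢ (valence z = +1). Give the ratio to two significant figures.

0.079

log₁₀([out]/[in]) = E·z/(61.7) = -68.0 × 1 / 61.7 = -1.1021
[out]/[in] = 10^(-1.1021) = 0.07905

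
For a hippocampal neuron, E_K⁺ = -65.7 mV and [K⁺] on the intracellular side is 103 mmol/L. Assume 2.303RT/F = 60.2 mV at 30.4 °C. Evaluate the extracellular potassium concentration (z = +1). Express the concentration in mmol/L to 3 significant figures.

Nernst: E = (60.2/1) · log₁₀([out]/[in]), so log₁₀([out]/[in]) = -65.7 × 1 / 60.2 = -1.0914.
[out]/[in] = 10^(-1.0914) = 0.08103.
[out] = 0.08103 × 103 = 8.346 mmol/L.

8.35 mmol/L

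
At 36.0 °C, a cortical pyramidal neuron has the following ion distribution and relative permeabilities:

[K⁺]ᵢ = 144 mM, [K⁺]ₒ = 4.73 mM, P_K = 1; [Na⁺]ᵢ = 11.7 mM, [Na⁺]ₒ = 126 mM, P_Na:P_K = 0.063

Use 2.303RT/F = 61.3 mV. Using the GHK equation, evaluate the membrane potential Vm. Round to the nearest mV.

Vm = 61.3 · log₁₀[(Σ P·[cation]ₒ + Σ P·[anion]ᵢ) / (Σ P·[cation]ᵢ + Σ P·[anion]ₒ)]
Numerator = 1×4.73 + 0.063×126 = 12.67
Denominator = 1×144 + 0.063×11.7 = 144.7
Vm = 61.3 · log₁₀(0.087524) = 61.3 × (-1.0579) = -64.85 mV

-65 mV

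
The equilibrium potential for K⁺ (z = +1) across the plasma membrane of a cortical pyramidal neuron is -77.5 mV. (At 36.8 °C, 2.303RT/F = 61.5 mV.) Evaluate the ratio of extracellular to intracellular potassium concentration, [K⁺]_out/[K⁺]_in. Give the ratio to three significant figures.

log₁₀([out]/[in]) = E·z/(61.5) = -77.5 × 1 / 61.5 = -1.2602
[out]/[in] = 10^(-1.2602) = 0.05493

0.0549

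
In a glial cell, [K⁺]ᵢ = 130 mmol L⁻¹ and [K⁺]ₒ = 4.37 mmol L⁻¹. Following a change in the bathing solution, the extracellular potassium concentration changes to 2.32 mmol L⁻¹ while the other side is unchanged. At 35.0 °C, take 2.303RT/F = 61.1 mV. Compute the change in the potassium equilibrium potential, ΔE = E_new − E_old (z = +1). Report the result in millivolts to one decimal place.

E_old = (61.1/1)·log₁₀(4.37/130) = -90.03 mV
E_new = (61.1/1)·log₁₀(2.32/130) = -106.83 mV
ΔE = -106.83 − (-90.03) = -16.80 mV

-16.8 mV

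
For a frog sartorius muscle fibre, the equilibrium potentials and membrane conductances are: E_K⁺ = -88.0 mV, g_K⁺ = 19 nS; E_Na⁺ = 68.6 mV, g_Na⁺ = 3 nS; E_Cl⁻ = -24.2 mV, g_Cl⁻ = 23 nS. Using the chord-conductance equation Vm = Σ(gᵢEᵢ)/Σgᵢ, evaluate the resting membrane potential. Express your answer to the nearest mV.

-45 mV

Σ gᵢEᵢ = 19·(-88.0) + 3·(68.6) + 23·(-24.2) = -2022.80
Σ gᵢ = 19 + 3 + 23 = 45
Vm = -2022.80 / 45 = -44.95 mV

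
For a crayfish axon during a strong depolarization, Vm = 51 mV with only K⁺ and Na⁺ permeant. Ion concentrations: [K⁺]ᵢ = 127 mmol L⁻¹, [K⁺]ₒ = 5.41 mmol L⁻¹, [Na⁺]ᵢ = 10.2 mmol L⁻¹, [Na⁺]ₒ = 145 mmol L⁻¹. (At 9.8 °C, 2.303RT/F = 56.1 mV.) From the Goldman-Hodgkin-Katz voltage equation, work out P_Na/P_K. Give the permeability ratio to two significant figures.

Let α = P_Na/P_K. GHK: Vm = 56.1·log₁₀[(Kₒ + α·Naₒ)/(Kᵢ + α·Naᵢ)].
10^(Vm/56.1) = 10^(51.0/56.1) = 8.1113
So 8.1113·(Kᵢ + α·Naᵢ) = Kₒ + α·Naₒ → α = (8.1113·127.0 − 5.41) / (145.0 − 8.1113·10.2)
α = (1030 − 5.41) / (145.0 − 82.74) = 1025/62.26 = 16.46

16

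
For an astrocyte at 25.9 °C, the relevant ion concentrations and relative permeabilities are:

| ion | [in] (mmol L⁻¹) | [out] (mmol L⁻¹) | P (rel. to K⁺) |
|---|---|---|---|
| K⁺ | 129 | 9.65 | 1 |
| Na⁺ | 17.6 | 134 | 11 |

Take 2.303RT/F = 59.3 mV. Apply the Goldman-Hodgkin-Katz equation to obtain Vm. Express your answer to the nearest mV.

Vm = 59.3 · log₁₀[(Σ P·[cation]ₒ + Σ P·[anion]ᵢ) / (Σ P·[cation]ᵢ + Σ P·[anion]ₒ)]
Numerator = 1×9.65 + 11×134 = 1484
Denominator = 1×129 + 11×17.6 = 322.6
Vm = 59.3 · log₁₀(4.599) = 59.3 × (0.6627) = 39.30 mV

39 mV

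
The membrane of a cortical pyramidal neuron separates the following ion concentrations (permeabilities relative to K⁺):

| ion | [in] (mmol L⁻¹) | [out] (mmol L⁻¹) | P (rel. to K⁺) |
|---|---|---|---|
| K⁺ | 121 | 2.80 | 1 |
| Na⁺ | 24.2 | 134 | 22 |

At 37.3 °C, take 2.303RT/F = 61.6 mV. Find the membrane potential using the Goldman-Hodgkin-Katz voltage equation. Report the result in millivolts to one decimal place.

Vm = 61.6 · log₁₀[(Σ P·[cation]ₒ + Σ P·[anion]ᵢ) / (Σ P·[cation]ᵢ + Σ P·[anion]ₒ)]
Numerator = 1×2.80 + 22×134 = 2951
Denominator = 1×121 + 22×24.2 = 653.4
Vm = 61.6 · log₁₀(4.5161) = 61.6 × (0.6548) = 40.33 mV

40.3 mV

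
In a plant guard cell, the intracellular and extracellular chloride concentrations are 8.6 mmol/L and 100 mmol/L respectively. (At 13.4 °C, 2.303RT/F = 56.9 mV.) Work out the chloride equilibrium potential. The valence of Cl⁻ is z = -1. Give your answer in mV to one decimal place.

E = (56.9/z) · log₁₀([Cl⁻]_out/[Cl⁻]_in) with z = -1.
For an anion, dividing by z = -1 reverses the sign.
= (56.9/-1) · log₁₀(100/8.6) = -56.90 · log₁₀(11.63)
= -56.90 · (1.0655) = -60.63 mV

-60.6 mV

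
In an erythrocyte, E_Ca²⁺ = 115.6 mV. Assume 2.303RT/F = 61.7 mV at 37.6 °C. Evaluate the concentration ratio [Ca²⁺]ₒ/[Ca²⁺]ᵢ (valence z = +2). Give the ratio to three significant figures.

log₁₀([out]/[in]) = E·z/(61.7) = 115.6 × 2 / 61.7 = 3.7472
[out]/[in] = 10^(3.7472) = 5587

5590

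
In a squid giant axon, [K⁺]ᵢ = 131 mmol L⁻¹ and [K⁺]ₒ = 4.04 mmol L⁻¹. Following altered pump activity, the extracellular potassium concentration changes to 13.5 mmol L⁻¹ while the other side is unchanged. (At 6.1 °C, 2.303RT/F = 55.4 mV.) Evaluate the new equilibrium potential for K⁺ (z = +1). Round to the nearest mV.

-55 mV

After the shift: [K⁺]_out = 13.5, [K⁺]_in = 131 mmol L⁻¹.
E_new = (55.4/1)·log₁₀(13.5/131) = 55.40 · (-0.9869) = -54.68 mV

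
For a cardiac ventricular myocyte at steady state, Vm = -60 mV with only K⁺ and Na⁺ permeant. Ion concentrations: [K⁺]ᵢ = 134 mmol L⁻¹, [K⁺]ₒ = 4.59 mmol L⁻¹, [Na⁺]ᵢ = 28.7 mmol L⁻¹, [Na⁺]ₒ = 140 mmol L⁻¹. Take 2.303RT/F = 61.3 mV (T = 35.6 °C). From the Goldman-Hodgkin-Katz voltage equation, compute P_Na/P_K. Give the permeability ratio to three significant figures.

Let α = P_Na/P_K. GHK: Vm = 61.3·log₁₀[(Kₒ + α·Naₒ)/(Kᵢ + α·Naᵢ)].
10^(Vm/61.3) = 10^(-60.0/61.3) = 0.105
So 0.105·(Kᵢ + α·Naᵢ) = Kₒ + α·Naₒ → α = (0.105·134.0 − 4.59) / (140.0 − 0.105·28.7)
α = (14.07 − 4.59) / (140.0 − 3.014) = 9.481/137 = 0.06921

0.0692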